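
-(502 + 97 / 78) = -39253 / 78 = -503.24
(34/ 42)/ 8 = 17/ 168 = 0.10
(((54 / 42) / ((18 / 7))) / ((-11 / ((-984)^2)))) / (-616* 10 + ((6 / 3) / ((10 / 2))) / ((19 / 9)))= 22996080 / 3218501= 7.14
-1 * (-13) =13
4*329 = 1316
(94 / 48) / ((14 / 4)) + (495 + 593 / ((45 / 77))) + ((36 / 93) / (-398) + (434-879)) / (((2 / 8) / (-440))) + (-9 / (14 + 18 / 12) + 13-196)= 6098092022557 / 7772940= 784528.38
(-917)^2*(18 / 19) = 15136002 / 19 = 796631.68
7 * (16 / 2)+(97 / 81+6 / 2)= 4876 / 81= 60.20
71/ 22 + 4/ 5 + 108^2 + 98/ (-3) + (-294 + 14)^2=29711669/ 330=90035.36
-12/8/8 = -3/16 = -0.19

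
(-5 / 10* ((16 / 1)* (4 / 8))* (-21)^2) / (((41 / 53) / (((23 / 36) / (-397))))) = 59731 / 16277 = 3.67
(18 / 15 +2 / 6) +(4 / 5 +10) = 37 / 3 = 12.33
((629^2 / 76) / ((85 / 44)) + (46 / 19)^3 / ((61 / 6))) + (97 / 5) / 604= 681363863815 / 252712996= 2696.20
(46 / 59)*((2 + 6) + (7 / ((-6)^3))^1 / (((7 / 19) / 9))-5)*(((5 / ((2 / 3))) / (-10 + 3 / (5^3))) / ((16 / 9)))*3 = -2.18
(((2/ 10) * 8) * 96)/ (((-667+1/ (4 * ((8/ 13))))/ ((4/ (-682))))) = 49152/ 36369355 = 0.00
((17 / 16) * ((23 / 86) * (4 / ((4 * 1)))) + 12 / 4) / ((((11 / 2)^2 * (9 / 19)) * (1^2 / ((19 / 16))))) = 1631359 / 5993856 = 0.27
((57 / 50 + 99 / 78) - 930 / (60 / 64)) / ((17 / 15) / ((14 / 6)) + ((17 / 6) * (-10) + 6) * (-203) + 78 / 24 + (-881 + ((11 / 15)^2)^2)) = -18235683900 / 67383684199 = -0.27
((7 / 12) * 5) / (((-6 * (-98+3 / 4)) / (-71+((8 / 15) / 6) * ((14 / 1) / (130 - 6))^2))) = -10746211 / 30280149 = -0.35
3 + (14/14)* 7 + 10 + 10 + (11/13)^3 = 30.61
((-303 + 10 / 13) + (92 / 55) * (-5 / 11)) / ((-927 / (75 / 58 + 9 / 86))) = 276907505 / 606113079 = 0.46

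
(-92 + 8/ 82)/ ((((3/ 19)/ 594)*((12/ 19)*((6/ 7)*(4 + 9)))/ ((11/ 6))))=-48005419/ 533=-90066.45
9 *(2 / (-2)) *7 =-63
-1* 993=-993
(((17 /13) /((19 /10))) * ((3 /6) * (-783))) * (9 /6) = -199665 /494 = -404.18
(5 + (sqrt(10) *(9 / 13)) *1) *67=603 *sqrt(10) / 13 + 335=481.68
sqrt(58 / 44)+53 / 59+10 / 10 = sqrt(638) / 22+112 / 59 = 3.05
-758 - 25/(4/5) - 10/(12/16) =-9631/12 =-802.58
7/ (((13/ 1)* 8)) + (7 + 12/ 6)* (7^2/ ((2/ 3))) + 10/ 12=206669/ 312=662.40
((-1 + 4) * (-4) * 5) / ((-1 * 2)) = 30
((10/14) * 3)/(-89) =-15/623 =-0.02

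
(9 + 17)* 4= 104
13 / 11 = 1.18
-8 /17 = -0.47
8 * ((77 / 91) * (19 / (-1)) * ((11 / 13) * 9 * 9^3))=-120669912 / 169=-714023.15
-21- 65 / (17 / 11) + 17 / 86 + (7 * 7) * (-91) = -6610961 / 1462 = -4521.86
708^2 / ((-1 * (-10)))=250632 / 5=50126.40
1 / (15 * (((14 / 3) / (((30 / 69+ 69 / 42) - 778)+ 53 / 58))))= -11.07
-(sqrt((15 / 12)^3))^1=-5 * sqrt(5) / 8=-1.40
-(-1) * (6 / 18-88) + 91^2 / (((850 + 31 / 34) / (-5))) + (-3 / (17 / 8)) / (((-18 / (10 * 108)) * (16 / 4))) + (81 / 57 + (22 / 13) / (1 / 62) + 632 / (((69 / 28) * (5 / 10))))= 201221638338 / 399152741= 504.12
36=36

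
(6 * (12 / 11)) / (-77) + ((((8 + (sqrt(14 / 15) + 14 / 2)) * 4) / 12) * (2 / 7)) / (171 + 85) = -0.08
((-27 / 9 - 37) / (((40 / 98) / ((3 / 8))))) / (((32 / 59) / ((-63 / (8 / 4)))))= 546399 / 256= 2134.37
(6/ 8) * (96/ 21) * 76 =1824/ 7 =260.57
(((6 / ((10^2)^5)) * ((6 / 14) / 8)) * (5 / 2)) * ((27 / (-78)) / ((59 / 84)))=-0.00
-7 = -7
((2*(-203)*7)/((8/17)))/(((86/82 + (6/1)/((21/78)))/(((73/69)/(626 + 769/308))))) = -38970724639/89450576661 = -0.44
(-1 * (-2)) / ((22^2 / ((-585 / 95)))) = -117 / 4598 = -0.03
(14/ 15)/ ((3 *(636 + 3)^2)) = 14/ 18374445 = 0.00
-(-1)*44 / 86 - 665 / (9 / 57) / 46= -540269 / 5934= -91.05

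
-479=-479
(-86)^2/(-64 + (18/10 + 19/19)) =-18490/153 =-120.85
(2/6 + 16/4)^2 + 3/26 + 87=24779/234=105.89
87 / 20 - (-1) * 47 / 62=3167 / 620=5.11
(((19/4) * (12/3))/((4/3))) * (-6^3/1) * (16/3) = -16416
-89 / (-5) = 89 / 5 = 17.80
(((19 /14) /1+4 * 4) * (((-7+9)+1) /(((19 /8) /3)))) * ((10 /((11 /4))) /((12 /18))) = 524880 /1463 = 358.77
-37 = -37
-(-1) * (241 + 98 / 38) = 4628 / 19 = 243.58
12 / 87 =4 / 29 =0.14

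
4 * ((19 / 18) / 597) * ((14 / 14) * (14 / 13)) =532 / 69849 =0.01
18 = 18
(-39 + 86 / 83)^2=9928801 / 6889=1441.25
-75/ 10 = -15/ 2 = -7.50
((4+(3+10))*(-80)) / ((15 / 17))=-4624 / 3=-1541.33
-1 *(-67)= 67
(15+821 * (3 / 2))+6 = 2505 / 2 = 1252.50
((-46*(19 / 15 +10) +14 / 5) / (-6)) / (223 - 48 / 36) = 3866 / 9975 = 0.39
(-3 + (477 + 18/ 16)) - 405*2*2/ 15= 2937/ 8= 367.12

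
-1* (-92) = 92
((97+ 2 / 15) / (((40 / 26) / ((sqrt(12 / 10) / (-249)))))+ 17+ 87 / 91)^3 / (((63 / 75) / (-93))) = -104890996829144825647 / 163527544498500+ 1682446262436522579887 * sqrt(30) / 309776185309500000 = -611679.36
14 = 14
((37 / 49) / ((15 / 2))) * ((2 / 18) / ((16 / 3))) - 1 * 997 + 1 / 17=-298962091 / 299880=-996.94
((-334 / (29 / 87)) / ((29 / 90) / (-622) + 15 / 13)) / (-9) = 96.53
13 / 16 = 0.81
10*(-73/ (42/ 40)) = -14600/ 21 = -695.24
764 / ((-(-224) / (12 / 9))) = 191 / 42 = 4.55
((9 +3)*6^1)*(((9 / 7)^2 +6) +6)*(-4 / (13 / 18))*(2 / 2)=-3468096 / 637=-5444.42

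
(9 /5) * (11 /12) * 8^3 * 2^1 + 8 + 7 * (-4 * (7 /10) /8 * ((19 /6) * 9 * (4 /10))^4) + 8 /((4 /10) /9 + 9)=-201877287943 /5087500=-39681.04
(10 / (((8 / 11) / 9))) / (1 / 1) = 495 / 4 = 123.75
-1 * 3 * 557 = -1671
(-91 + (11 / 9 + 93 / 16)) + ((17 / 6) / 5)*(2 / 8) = -83.82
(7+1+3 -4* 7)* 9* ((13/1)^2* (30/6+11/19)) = -2740842/19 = -144254.84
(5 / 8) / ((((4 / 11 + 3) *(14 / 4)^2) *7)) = 55 / 25382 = 0.00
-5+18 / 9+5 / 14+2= -9 / 14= -0.64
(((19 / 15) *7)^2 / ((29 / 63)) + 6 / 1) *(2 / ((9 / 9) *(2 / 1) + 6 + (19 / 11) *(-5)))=-2819806 / 5075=-555.63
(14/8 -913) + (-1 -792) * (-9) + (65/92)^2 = 52698973/8464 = 6226.25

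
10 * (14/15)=28/3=9.33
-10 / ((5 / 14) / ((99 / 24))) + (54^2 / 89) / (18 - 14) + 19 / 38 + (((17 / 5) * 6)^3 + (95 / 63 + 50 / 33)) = 64651975441 / 7709625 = 8385.88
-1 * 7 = -7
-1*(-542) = 542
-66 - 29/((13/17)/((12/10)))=-7248/65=-111.51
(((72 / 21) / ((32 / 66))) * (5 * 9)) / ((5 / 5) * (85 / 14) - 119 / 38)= 84645 / 782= 108.24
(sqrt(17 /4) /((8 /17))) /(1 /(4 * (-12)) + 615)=51 * sqrt(17) /29519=0.01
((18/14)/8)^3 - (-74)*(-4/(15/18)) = -311890371/878080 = -355.20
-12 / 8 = -3 / 2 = -1.50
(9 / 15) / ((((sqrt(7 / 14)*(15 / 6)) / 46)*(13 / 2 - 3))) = 552*sqrt(2) / 175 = 4.46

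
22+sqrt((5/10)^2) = 45/2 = 22.50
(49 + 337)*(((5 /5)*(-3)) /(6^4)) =-193 /216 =-0.89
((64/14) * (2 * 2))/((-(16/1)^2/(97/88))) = -97/1232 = -0.08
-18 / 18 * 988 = -988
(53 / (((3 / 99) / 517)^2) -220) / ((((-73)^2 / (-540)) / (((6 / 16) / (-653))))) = 6247983192165 / 6959674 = 897740.78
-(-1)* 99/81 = 11/9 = 1.22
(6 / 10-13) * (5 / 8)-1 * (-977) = 3877 / 4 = 969.25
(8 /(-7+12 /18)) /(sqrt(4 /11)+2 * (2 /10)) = 330 /133 - 150 * sqrt(11) /133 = -1.26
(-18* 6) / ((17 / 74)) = -7992 / 17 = -470.12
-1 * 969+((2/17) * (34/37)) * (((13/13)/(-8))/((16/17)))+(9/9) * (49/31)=-35508687/36704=-967.43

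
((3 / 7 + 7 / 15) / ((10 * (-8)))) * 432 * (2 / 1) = -1692 / 175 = -9.67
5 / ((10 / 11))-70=-129 / 2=-64.50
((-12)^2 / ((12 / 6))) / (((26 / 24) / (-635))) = -548640 / 13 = -42203.08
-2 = -2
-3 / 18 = -1 / 6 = -0.17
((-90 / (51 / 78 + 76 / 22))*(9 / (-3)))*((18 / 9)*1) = 30888 / 235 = 131.44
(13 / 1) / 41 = 13 / 41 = 0.32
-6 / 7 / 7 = -0.12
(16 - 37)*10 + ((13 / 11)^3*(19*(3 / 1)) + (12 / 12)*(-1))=-155612 / 1331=-116.91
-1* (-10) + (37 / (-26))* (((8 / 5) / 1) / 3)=1802 / 195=9.24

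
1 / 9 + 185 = 1666 / 9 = 185.11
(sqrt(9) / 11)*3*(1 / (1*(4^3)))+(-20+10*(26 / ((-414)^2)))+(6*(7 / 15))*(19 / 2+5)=3109223693 / 150828480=20.61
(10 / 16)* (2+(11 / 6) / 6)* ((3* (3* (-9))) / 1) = -3735 / 32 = -116.72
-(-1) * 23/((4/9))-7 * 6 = 39/4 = 9.75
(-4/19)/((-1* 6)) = 2/57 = 0.04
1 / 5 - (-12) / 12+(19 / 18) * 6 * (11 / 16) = 1333 / 240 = 5.55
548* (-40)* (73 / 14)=-800080 / 7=-114297.14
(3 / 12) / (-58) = -1 / 232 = -0.00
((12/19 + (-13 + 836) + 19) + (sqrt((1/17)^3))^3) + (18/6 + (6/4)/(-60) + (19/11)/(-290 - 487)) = 845.60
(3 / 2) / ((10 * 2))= 3 / 40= 0.08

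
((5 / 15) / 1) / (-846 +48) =-1 / 2394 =-0.00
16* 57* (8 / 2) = 3648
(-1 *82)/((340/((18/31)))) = -369/2635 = -0.14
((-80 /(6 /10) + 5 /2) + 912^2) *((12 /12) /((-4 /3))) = -4989679 /8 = -623709.88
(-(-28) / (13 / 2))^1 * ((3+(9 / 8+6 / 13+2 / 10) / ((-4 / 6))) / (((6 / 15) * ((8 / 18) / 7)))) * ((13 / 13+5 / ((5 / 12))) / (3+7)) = 146853 / 2080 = 70.60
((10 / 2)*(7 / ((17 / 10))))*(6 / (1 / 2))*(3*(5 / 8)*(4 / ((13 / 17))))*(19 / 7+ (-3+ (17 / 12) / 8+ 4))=9429.09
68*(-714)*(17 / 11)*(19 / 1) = -15682296 / 11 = -1425663.27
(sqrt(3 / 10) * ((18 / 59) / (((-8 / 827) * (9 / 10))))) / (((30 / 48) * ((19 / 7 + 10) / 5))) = -11578 * sqrt(30) / 5251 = -12.08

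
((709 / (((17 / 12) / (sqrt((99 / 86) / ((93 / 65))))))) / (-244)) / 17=-2127 * sqrt(5718570) / 46998914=-0.11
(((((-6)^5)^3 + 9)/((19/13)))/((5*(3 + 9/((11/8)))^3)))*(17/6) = -15367264821707513/73316250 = -209602439.05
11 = 11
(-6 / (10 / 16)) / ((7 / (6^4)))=-62208 / 35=-1777.37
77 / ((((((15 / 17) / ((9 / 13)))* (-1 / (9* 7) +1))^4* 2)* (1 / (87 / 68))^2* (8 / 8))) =214918742021589837 / 8440538649920000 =25.46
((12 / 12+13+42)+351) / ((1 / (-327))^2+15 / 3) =81.40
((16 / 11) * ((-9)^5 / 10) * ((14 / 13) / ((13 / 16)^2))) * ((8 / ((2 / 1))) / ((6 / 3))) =-3386105856 / 120835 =-28022.56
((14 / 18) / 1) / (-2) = -7 / 18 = -0.39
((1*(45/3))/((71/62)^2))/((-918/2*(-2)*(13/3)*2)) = 4805/3342183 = 0.00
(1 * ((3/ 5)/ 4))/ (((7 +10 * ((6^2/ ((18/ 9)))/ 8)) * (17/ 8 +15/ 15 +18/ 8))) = 12/ 12685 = 0.00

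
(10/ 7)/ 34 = 5/ 119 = 0.04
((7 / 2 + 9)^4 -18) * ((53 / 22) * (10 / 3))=103439305 / 528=195907.77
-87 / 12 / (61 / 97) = -2813 / 244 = -11.53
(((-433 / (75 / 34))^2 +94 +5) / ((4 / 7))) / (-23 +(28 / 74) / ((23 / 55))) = -3059.61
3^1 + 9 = 12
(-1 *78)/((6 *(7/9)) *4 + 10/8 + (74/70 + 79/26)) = -425880/131107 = -3.25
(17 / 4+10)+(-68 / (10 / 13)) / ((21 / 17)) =-24071 / 420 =-57.31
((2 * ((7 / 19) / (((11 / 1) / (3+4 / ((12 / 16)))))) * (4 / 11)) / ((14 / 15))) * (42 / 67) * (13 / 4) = 68250 / 154033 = 0.44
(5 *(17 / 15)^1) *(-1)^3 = -17 / 3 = -5.67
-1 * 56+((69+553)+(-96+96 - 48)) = 518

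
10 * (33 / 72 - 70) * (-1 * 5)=41725 / 12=3477.08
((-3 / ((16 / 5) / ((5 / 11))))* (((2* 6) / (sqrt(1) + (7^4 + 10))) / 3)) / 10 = -5 / 70752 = -0.00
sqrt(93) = 9.64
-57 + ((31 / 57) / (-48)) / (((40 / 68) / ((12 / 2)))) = -260447 / 4560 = -57.12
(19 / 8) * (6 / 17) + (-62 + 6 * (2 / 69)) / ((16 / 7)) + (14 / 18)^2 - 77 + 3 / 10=-129605003 / 1266840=-102.31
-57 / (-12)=19 / 4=4.75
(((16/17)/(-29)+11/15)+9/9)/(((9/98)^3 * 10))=5919156488/26954775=219.60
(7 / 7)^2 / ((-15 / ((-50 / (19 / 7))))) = 70 / 57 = 1.23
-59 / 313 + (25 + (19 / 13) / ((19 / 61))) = 120051 / 4069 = 29.50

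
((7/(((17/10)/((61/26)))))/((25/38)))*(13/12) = 8113/510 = 15.91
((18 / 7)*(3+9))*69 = 14904 / 7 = 2129.14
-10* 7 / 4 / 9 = -1.94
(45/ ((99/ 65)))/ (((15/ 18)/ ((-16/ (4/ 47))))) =-6665.45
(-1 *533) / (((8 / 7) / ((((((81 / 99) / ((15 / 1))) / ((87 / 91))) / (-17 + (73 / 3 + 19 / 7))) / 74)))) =-0.04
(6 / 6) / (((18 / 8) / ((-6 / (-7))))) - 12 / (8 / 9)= -551 / 42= -13.12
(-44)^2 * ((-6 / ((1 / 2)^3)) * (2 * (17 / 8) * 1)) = -394944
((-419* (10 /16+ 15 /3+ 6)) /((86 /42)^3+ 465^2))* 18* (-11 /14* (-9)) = -45934026831 /16020313856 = -2.87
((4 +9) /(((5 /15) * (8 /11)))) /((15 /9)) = 1287 /40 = 32.18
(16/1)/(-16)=-1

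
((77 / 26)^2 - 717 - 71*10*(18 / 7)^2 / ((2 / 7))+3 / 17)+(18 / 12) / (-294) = -2412845490 / 140777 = -17139.49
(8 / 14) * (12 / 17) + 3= 3.40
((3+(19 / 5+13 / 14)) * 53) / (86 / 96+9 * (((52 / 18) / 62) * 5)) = 21332712 / 155855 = 136.88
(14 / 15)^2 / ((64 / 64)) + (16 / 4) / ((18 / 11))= 746 / 225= 3.32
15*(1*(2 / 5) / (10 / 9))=27 / 5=5.40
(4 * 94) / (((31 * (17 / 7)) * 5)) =2632 / 2635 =1.00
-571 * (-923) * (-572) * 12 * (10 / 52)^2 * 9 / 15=-80271180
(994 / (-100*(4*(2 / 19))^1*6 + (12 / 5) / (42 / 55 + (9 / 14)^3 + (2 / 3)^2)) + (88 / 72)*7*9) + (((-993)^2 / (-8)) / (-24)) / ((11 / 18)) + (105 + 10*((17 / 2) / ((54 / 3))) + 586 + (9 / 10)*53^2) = 18430688262842983 / 1575179765280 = 11700.69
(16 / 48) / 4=1 / 12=0.08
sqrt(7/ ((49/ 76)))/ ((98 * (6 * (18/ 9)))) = sqrt(133)/ 4116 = 0.00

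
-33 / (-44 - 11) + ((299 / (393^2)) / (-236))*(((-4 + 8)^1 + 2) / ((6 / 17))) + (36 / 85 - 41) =-123857409727 / 3098246940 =-39.98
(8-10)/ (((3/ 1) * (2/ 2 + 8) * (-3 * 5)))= 2/ 405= 0.00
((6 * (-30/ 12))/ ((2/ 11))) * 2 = -165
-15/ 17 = -0.88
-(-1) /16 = 1 /16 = 0.06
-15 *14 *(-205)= 43050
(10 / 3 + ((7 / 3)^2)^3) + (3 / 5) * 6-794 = -2280613 / 3645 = -625.68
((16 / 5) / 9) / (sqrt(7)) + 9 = 16*sqrt(7) / 315 + 9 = 9.13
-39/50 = -0.78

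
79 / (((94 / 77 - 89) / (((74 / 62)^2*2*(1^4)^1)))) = -16655254 / 6495399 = -2.56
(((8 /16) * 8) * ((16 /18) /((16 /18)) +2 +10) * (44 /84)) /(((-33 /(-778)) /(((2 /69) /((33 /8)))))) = 647296 /143451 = 4.51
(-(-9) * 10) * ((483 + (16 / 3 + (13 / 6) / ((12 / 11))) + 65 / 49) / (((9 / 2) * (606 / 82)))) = 355578035 / 267246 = 1330.53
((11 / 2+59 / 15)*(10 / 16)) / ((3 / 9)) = 283 / 16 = 17.69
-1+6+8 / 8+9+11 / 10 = 161 / 10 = 16.10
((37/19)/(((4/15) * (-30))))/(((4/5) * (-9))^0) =-37/152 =-0.24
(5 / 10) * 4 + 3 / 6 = 5 / 2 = 2.50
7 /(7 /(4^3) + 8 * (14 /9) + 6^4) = 4032 /753727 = 0.01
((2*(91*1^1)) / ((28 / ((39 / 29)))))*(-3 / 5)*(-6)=4563 / 145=31.47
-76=-76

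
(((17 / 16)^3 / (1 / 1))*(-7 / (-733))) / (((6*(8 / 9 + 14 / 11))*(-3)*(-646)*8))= 22253 / 390644105216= 0.00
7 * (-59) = -413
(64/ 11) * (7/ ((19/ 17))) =7616/ 209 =36.44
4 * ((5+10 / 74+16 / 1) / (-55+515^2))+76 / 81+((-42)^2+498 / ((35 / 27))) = 2149.11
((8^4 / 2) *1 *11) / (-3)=-22528 / 3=-7509.33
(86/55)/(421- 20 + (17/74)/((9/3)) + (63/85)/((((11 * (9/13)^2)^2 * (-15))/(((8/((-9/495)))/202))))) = 23897322756/6129781294877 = 0.00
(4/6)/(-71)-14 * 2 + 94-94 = -5966/213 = -28.01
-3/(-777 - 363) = 1/380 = 0.00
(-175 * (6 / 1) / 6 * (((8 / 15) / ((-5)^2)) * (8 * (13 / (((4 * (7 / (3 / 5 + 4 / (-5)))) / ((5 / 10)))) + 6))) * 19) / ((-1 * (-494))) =-6668 / 975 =-6.84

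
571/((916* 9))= 0.07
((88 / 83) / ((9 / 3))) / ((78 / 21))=308 / 3237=0.10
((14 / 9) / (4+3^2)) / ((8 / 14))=49 / 234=0.21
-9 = -9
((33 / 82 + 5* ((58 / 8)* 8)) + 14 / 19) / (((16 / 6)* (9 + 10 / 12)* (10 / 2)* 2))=816471 / 735376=1.11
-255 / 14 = -18.21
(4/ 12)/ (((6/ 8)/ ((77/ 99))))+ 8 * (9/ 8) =757/ 81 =9.35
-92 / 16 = -23 / 4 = -5.75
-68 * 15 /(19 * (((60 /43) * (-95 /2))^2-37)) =-1885980 /153027653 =-0.01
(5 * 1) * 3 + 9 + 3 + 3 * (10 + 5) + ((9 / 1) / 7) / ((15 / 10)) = 510 / 7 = 72.86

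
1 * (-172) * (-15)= 2580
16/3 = 5.33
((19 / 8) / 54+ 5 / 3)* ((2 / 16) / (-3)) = -739 / 10368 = -0.07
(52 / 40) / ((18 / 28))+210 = 9541 / 45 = 212.02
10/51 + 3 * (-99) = -15137/51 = -296.80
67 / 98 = 0.68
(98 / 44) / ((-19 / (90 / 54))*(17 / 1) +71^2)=245 / 533192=0.00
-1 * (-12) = 12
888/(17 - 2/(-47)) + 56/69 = 108320/2047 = 52.92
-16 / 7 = -2.29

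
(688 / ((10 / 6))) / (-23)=-2064 / 115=-17.95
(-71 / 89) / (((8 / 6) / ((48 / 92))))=-639 / 2047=-0.31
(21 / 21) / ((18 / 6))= 1 / 3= 0.33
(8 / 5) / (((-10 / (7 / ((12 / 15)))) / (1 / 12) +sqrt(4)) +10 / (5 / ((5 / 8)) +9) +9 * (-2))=-476 / 8665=-0.05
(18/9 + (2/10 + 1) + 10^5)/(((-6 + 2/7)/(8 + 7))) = -1312542/5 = -262508.40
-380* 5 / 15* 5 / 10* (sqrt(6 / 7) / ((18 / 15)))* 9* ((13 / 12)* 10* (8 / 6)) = -61750* sqrt(42) / 63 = -6352.15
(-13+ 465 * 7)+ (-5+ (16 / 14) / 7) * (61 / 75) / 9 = 35738231 / 11025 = 3241.56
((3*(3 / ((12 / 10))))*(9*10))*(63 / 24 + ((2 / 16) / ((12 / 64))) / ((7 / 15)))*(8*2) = 306450 / 7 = 43778.57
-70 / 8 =-35 / 4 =-8.75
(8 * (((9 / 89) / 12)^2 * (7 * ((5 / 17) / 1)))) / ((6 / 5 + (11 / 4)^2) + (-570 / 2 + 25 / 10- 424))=-12600 / 7516419083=-0.00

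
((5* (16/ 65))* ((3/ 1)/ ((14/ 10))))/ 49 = 240/ 4459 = 0.05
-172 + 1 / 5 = -859 / 5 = -171.80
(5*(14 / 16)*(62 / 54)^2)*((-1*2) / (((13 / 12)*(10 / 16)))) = -53816 / 3159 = -17.04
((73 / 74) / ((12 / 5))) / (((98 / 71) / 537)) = 159.91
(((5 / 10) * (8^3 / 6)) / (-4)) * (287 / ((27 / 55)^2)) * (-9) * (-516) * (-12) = 19113740800 / 27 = 707916325.93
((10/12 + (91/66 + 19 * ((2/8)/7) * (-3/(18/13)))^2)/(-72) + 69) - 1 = 67.99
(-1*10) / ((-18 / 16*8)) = 1.11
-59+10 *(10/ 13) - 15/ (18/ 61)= -7967/ 78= -102.14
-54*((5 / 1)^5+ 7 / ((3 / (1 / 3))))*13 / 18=-121905.33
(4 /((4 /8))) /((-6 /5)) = -20 /3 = -6.67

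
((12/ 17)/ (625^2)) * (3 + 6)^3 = 8748/ 6640625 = 0.00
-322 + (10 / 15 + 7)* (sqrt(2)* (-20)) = -322 - 460* sqrt(2) / 3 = -538.85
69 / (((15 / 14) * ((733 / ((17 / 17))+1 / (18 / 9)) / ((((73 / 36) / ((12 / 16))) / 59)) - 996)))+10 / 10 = 11004587 / 10957575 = 1.00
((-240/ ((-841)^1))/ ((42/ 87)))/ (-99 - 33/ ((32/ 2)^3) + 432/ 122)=-0.01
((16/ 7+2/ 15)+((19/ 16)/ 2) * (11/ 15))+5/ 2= 5997/ 1120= 5.35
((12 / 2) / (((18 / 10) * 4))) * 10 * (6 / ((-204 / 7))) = -175 / 102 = -1.72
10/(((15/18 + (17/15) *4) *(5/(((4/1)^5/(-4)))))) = -15360/161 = -95.40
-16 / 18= -8 / 9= -0.89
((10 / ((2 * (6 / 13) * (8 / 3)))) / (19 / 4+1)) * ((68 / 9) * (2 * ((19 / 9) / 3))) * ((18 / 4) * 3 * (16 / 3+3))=524875 / 621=845.21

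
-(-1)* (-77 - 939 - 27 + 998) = -45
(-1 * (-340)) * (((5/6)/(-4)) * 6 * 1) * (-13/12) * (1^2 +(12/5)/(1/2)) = 32045/12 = 2670.42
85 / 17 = 5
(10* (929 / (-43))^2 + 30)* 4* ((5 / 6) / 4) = 21714700 / 5547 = 3914.67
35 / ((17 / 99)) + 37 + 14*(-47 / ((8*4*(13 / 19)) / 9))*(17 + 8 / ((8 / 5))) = -10094657 / 1768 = -5709.65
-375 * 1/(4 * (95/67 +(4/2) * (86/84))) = -27.05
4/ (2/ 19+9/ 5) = 380/ 181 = 2.10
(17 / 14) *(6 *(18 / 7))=918 / 49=18.73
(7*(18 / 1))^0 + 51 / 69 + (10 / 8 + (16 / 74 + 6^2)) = 133455 / 3404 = 39.21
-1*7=-7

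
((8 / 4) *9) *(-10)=-180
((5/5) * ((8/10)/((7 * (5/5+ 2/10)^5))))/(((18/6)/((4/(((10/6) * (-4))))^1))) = -125/13608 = -0.01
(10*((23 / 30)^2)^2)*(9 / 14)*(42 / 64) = 1.46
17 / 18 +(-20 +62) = 773 / 18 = 42.94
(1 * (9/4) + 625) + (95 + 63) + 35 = 3281/4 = 820.25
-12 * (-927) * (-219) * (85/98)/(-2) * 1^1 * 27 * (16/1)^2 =357822593280/49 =7302501903.67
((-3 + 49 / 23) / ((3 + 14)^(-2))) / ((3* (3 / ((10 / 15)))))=-11560 / 621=-18.62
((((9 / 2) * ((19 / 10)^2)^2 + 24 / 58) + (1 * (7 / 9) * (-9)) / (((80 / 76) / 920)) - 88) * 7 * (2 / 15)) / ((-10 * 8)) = 24956583533 / 348000000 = 71.71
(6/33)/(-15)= -2/165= -0.01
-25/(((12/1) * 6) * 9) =-25/648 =-0.04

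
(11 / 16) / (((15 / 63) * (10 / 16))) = 4.62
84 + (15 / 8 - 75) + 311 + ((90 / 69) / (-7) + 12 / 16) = 415301 / 1288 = 322.44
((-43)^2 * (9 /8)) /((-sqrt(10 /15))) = -16641 * sqrt(6) /16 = -2547.62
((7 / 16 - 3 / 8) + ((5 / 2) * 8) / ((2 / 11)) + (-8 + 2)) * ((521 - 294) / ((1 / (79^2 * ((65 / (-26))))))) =-11794085775 / 32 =-368565180.47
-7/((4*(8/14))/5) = -245/16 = -15.31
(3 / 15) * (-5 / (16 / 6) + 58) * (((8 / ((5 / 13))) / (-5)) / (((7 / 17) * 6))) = -99229 / 5250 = -18.90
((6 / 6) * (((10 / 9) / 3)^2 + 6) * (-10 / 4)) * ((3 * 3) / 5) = -27.62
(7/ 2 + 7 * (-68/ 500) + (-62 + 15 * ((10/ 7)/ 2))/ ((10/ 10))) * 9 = -438.64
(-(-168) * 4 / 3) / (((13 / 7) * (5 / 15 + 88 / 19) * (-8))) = -11172 / 3679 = -3.04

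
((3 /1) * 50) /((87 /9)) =450 /29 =15.52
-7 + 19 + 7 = 19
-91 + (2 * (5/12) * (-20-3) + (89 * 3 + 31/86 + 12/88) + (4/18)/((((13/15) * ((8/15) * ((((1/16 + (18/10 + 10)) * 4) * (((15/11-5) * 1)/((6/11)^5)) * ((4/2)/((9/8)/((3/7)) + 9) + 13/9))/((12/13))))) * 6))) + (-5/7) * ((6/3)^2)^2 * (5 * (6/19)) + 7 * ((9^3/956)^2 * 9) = 2921253407329829516032453/16605705647983852191792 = 175.92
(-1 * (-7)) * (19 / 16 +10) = 1253 / 16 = 78.31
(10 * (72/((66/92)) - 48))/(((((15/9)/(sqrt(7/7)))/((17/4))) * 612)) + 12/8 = 81/22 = 3.68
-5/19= -0.26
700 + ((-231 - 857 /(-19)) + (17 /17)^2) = 9787 /19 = 515.11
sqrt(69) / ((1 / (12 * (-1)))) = -12 * sqrt(69) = -99.68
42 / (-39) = -14 / 13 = -1.08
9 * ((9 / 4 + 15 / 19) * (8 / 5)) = 4158 / 95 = 43.77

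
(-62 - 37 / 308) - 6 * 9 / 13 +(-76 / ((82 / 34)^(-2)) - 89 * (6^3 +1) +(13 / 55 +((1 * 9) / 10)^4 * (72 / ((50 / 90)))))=-71367847027227 / 3616112500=-19736.07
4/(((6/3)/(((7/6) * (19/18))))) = 133/54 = 2.46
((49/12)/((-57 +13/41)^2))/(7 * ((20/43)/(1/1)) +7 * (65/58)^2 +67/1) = 60790003/3781025665968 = 0.00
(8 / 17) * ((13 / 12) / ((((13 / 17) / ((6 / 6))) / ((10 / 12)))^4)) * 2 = 3070625 / 2135484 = 1.44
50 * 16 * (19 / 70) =1520 / 7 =217.14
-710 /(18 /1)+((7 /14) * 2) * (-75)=-1030 /9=-114.44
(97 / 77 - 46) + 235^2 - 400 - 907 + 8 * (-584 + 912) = 4350289 / 77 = 56497.26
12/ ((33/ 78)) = 312/ 11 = 28.36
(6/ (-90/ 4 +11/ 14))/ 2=-21/ 152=-0.14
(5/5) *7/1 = 7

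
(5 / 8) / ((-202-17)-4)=-5 / 1784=-0.00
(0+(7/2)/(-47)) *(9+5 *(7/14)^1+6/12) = -0.89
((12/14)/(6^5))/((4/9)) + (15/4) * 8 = 120961/4032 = 30.00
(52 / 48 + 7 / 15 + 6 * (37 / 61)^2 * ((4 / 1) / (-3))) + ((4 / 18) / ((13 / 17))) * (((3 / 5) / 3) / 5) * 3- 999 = -1000.36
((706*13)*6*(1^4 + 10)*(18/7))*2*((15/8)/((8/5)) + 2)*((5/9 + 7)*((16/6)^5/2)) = 407734632448/81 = 5033760894.42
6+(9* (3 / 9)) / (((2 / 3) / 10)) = 51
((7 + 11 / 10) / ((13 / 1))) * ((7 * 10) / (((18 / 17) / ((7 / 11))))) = 7497 / 286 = 26.21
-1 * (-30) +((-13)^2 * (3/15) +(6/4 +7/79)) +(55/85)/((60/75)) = 1778063/26860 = 66.20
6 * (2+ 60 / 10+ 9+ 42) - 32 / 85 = 30058 / 85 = 353.62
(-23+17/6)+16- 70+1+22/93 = -13565/186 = -72.93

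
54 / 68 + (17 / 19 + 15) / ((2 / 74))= 380429 / 646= 588.90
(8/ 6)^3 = 64/ 27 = 2.37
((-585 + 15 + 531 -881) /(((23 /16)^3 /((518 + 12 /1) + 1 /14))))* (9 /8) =-683919360 /3703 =-184693.32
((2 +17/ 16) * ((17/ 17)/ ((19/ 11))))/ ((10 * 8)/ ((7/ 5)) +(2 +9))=3773/ 145008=0.03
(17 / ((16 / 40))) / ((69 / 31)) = 2635 / 138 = 19.09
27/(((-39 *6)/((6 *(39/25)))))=-27/25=-1.08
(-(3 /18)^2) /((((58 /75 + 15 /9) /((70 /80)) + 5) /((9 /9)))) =-175 /49068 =-0.00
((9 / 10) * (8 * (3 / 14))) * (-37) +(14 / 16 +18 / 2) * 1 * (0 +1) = -13219 / 280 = -47.21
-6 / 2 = -3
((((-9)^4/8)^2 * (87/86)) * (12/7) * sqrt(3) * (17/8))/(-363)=-63666100359 * sqrt(3)/9323776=-11827.07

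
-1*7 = -7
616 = 616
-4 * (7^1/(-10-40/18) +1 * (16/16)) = -94/55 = -1.71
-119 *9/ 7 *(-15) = 2295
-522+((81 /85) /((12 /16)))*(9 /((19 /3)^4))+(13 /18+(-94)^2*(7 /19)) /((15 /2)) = -87.85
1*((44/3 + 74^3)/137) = 1215716/411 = 2957.95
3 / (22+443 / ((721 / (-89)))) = -721 / 7855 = -0.09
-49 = -49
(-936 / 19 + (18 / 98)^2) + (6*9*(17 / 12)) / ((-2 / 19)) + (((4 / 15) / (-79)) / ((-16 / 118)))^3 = -775.98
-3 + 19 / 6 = 1 / 6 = 0.17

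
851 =851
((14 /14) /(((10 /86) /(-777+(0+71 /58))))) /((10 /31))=-11995667 /580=-20682.18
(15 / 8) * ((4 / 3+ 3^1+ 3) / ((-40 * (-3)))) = 11 / 96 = 0.11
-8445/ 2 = -4222.50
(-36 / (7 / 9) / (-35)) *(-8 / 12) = -216 / 245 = -0.88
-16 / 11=-1.45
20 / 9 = 2.22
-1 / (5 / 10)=-2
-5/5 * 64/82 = -32/41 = -0.78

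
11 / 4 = 2.75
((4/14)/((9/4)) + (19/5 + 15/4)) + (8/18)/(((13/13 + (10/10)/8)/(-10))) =42257/11340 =3.73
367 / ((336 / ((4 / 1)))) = 367 / 84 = 4.37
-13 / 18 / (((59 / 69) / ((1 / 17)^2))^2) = -6877 / 581473202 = -0.00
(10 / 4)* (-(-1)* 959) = 4795 / 2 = 2397.50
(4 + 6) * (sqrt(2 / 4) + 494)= 4947.07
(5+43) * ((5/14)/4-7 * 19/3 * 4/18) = -29522/63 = -468.60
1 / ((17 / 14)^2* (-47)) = -196 / 13583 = -0.01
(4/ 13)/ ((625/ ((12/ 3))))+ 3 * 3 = 73141/ 8125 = 9.00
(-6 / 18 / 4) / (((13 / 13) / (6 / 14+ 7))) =-13 / 21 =-0.62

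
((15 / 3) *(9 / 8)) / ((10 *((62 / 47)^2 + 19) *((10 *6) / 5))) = 6627 / 2932160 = 0.00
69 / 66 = 23 / 22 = 1.05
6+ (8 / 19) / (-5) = 562 / 95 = 5.92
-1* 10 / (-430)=1 / 43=0.02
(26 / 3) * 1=26 / 3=8.67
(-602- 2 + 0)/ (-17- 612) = 604/ 629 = 0.96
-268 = -268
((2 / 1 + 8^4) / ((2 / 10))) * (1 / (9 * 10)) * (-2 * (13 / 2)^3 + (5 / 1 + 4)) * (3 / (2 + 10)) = -1475963 / 48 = -30749.23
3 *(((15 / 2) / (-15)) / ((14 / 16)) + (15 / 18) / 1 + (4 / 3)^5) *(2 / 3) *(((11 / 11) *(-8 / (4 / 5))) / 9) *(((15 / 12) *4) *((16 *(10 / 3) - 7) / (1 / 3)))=-105827650 / 15309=-6912.77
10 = 10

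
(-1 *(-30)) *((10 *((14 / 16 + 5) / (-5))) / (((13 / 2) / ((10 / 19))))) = -7050 / 247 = -28.54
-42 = -42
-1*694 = -694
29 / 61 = 0.48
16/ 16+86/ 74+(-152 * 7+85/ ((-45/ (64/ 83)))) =-1063.29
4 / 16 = 1 / 4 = 0.25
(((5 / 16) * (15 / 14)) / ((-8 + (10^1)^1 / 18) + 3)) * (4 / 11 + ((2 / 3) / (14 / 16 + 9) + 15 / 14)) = -2467845 / 21801472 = -0.11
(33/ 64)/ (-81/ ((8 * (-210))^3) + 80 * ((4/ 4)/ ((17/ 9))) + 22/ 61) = 93902424000/ 7778735107111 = 0.01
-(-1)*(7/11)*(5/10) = 0.32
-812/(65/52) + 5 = -3223/5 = -644.60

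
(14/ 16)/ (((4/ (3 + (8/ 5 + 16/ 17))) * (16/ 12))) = 9891/ 10880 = 0.91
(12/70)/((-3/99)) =-198/35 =-5.66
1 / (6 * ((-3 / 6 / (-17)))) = 17 / 3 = 5.67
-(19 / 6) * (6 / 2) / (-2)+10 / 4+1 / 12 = 22 / 3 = 7.33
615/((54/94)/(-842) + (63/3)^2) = 8112670/5817369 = 1.39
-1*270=-270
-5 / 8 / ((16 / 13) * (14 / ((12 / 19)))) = -195 / 8512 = -0.02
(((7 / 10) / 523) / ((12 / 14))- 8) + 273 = 8315749 / 31380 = 265.00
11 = 11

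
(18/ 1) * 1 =18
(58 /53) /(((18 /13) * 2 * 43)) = 377 /41022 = 0.01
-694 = -694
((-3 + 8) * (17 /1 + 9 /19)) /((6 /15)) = 4150 /19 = 218.42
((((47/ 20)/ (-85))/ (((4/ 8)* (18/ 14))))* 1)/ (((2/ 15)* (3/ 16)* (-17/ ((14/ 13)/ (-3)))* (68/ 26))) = -9212/ 663255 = -0.01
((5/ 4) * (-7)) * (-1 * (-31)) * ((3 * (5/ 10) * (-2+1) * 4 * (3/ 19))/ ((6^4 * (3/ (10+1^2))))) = 11935/ 16416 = 0.73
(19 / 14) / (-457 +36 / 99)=-209 / 70322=-0.00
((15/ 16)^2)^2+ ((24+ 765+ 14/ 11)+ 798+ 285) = 1874.05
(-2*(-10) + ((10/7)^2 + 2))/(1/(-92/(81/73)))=-7911448/3969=-1993.31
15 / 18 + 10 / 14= 65 / 42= 1.55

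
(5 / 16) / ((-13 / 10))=-25 / 104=-0.24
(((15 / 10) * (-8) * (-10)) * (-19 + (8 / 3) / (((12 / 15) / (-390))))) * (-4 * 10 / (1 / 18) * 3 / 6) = 56980800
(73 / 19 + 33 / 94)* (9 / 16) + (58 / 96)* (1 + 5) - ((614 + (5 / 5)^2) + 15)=-17831891 / 28576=-624.02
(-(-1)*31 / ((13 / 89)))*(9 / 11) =173.64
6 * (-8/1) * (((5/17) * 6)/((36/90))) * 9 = -1905.88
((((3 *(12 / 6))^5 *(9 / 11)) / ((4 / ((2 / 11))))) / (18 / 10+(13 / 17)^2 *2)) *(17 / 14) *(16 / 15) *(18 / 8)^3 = 5221939266 / 3634477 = 1436.78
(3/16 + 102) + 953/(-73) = 104107/1168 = 89.13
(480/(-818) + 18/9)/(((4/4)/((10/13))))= 1.09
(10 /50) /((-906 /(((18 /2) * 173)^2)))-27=-848853 /1510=-562.15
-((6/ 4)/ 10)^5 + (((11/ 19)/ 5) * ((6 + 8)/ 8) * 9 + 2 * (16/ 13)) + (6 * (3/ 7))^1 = 37936059853/ 5532800000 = 6.86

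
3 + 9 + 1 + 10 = 23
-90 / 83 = -1.08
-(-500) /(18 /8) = 2000 /9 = 222.22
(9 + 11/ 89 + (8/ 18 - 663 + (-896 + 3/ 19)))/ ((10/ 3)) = -11789201/ 25365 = -464.78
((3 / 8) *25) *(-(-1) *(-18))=-675 / 4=-168.75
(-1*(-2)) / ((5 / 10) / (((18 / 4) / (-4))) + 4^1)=9 / 16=0.56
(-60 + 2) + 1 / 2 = -115 / 2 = -57.50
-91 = -91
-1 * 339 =-339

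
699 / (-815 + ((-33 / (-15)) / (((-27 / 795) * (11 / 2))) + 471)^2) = 0.00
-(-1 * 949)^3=854670349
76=76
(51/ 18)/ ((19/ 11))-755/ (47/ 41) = -656.98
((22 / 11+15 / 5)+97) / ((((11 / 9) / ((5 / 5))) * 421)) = 918 / 4631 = 0.20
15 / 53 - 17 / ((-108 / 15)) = 5045 / 1908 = 2.64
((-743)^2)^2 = 304758098401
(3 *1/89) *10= 0.34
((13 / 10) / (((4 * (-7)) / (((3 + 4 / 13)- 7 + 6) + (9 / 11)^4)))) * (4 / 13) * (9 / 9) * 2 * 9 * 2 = -9441414 / 6661655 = -1.42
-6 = -6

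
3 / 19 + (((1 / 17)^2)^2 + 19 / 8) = 32155737 / 12695192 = 2.53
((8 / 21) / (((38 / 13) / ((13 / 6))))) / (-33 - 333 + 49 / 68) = -22984 / 29732283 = -0.00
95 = 95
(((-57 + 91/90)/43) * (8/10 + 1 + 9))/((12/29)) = -146131/4300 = -33.98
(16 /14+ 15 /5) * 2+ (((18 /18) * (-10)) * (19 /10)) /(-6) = 481 /42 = 11.45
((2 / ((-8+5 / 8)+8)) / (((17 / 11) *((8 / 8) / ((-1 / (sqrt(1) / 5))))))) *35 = -6160 / 17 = -362.35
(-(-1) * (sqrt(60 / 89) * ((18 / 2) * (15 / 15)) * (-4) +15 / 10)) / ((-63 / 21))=-1 / 2 +24 * sqrt(1335) / 89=9.35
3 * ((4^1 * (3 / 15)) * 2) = 24 / 5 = 4.80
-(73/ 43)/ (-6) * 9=219/ 86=2.55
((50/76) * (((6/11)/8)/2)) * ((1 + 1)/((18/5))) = 125/10032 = 0.01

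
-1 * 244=-244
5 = 5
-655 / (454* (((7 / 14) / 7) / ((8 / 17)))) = -36680 / 3859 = -9.51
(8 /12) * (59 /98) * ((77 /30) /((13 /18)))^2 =21417 /4225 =5.07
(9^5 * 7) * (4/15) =551124/5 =110224.80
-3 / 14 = -0.21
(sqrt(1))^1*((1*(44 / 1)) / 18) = 22 / 9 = 2.44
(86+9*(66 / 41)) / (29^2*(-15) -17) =-515 / 64739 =-0.01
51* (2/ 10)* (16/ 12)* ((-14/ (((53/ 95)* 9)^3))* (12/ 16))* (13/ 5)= -106108730/ 36177111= -2.93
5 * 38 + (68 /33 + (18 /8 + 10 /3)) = 26089 /132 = 197.64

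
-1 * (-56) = 56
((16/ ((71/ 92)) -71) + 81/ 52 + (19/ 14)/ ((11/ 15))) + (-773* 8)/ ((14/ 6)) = -766755163/ 284284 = -2697.14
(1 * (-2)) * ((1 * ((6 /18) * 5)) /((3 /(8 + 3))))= -12.22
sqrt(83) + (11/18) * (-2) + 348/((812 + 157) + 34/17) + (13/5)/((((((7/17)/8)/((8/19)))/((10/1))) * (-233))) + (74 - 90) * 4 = -17813168537/270812871 + sqrt(83) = -56.67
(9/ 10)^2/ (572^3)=81/ 18714924800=0.00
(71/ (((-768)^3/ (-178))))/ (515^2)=6319/ 60071451033600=0.00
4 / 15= 0.27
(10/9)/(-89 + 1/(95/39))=-475/37872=-0.01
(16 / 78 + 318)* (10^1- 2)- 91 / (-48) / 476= 36005603 / 14144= 2545.65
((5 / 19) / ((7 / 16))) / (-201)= -80 / 26733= -0.00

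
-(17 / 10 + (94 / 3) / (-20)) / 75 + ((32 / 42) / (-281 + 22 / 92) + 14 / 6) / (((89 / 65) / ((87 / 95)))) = 5950738637 / 3821871375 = 1.56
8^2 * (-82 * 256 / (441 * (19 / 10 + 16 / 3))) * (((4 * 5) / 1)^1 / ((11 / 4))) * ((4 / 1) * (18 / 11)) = -25794969600 / 1286593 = -20049.05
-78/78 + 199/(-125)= -324/125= -2.59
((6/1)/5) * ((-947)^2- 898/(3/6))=5370078/5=1074015.60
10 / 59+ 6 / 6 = 69 / 59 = 1.17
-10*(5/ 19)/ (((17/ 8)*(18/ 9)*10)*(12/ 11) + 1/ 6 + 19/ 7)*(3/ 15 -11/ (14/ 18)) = 322080/ 432269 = 0.75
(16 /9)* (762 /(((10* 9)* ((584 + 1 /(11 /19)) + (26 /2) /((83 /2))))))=1855216 /72232425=0.03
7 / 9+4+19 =214 / 9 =23.78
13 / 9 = 1.44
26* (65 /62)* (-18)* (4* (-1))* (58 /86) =1764360 /1333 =1323.60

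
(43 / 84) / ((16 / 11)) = 473 / 1344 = 0.35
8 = 8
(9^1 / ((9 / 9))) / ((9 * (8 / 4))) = 1 / 2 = 0.50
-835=-835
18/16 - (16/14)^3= -1009/2744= -0.37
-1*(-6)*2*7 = 84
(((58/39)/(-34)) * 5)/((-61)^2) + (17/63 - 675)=-34956074273/51807483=-674.73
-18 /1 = -18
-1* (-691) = 691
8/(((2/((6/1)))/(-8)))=-192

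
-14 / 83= -0.17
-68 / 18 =-34 / 9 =-3.78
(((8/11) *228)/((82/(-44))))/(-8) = 456/41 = 11.12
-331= -331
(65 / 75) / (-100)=-13 / 1500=-0.01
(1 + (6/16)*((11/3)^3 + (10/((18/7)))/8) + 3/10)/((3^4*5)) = 57509/1166400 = 0.05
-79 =-79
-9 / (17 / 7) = -63 / 17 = -3.71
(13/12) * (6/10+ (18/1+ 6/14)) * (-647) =-933621/70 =-13337.44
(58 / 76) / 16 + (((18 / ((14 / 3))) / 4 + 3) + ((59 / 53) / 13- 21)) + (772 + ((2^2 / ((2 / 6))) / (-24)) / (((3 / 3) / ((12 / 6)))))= 2211303779 / 2932384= 754.10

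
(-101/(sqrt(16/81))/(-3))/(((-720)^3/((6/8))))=-101/663552000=-0.00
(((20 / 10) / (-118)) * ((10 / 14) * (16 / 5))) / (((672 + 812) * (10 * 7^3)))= -0.00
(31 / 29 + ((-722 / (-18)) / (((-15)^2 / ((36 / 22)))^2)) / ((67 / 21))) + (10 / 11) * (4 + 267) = 109073068757 / 440818125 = 247.43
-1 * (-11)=11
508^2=258064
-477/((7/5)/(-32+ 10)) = 52470/7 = 7495.71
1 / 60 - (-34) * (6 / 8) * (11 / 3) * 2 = 187.02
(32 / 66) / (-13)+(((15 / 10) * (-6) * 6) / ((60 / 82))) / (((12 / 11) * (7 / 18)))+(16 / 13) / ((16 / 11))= -5199643 / 30030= -173.15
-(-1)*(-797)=-797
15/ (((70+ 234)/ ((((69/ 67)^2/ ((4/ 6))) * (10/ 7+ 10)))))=1071225/ 1194074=0.90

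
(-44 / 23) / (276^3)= -11 / 120891312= -0.00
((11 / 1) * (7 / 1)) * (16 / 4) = 308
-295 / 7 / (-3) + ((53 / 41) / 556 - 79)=-31092631 / 478716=-64.95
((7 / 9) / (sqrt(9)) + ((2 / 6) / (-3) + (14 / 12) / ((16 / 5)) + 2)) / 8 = 2171 / 6912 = 0.31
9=9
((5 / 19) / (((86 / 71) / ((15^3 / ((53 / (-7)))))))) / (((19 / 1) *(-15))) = 0.34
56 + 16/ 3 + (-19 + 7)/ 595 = 109444/ 1785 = 61.31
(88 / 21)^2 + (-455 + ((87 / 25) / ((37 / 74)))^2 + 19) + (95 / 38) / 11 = -369.77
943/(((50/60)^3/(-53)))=-10795464/125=-86363.71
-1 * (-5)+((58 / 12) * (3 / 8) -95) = -1411 / 16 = -88.19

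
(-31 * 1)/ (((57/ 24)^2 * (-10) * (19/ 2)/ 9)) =17856/ 34295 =0.52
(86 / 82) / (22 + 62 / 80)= 1720 / 37351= 0.05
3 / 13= 0.23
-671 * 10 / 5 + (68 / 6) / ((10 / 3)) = -6693 / 5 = -1338.60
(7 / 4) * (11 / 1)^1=77 / 4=19.25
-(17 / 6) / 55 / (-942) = 17 / 310860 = 0.00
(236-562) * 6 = -1956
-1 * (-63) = 63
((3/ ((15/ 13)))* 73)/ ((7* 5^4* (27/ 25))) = 949/ 23625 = 0.04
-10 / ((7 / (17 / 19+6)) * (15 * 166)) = -131 / 33117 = -0.00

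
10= 10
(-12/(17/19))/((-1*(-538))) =-114/4573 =-0.02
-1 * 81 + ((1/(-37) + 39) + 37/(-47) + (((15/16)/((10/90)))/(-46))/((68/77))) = -3744350697/87033472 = -43.02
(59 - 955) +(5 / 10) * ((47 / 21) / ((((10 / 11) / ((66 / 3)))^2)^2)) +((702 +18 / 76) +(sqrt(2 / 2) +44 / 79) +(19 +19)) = 7558150030516 / 19700625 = 383650.27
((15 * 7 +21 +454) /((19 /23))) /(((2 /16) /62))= 6616640 /19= 348244.21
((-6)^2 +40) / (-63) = -76 / 63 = -1.21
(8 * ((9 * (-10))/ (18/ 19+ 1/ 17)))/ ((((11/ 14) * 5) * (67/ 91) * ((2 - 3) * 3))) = 1519392/ 18425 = 82.46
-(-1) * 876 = 876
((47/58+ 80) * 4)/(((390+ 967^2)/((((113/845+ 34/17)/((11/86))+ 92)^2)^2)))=48208.25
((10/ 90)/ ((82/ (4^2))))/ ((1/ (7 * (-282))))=-5264/ 123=-42.80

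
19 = 19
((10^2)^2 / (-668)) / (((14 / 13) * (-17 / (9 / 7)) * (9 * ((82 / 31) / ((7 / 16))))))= 251875 / 13036688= 0.02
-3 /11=-0.27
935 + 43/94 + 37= 91411/94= 972.46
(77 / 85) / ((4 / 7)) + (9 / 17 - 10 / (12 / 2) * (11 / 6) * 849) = -2643893 / 1020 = -2592.05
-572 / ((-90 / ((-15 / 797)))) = -286 / 2391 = -0.12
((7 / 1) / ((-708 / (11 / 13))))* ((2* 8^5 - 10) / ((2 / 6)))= -2522751 / 1534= -1644.56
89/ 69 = 1.29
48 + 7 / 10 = 487 / 10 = 48.70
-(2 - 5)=3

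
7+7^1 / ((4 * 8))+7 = 14.22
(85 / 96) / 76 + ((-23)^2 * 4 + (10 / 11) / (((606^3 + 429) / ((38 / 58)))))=73066955774892953 / 34530507318912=2116.01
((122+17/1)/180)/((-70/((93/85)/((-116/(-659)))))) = -2839631/41412000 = -0.07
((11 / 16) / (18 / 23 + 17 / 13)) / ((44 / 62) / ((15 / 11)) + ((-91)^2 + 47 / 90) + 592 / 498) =0.00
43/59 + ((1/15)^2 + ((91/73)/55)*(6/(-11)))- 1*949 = -111193382383/117258075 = -948.28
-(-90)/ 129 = 0.70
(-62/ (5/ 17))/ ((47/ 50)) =-10540/ 47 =-224.26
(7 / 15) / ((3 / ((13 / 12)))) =91 / 540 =0.17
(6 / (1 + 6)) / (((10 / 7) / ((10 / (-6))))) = -1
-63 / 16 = -3.94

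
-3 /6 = -1 /2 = -0.50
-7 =-7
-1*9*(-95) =855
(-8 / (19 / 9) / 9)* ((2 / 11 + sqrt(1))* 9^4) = -682344 / 209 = -3264.80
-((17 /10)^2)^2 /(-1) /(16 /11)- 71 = -10441269 /160000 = -65.26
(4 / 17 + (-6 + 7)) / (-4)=-21 / 68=-0.31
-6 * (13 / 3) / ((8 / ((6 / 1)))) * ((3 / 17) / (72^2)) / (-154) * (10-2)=13 / 376992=0.00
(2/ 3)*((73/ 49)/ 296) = 73/ 21756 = 0.00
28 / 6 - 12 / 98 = 668 / 147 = 4.54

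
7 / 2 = 3.50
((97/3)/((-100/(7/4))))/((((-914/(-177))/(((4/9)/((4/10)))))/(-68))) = 681037/82260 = 8.28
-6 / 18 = -0.33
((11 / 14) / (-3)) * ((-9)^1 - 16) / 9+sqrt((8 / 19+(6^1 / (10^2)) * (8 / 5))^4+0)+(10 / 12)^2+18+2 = 21.69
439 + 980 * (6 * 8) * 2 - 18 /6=94516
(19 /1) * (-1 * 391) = -7429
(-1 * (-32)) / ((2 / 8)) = 128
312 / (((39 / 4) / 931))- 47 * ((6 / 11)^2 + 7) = 3563331 / 121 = 29449.02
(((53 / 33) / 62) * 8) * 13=2756 / 1023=2.69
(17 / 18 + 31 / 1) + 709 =13337 / 18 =740.94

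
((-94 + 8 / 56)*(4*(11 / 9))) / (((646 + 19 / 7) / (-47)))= 150964 / 4541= 33.24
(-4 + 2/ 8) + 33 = 117/ 4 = 29.25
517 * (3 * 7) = 10857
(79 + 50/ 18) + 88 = 1528/ 9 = 169.78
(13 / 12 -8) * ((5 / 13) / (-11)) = 415 / 1716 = 0.24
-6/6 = -1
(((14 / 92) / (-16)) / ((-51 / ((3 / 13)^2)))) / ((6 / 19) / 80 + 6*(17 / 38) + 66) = 665 / 4599362716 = 0.00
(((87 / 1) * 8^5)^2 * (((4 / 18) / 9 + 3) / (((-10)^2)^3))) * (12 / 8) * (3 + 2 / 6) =691372294144 / 5625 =122910630.07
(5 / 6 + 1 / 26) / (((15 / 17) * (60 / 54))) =289 / 325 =0.89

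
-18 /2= -9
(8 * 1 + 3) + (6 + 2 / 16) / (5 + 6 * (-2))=81 / 8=10.12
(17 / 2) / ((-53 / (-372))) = 3162 / 53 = 59.66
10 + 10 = 20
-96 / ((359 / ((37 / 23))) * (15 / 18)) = -21312 / 41285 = -0.52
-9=-9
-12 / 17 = -0.71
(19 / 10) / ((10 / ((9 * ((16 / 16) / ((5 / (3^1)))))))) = 513 / 500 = 1.03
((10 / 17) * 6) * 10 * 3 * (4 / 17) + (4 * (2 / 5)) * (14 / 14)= 38312 / 1445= 26.51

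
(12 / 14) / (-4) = -0.21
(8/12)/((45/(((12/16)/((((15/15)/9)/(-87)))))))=-87/10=-8.70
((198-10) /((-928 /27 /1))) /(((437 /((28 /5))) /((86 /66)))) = -127323 /1394030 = -0.09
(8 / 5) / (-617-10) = -8 / 3135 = -0.00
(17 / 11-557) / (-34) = 16.34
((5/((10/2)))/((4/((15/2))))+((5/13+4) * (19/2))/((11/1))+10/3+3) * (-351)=-370503/88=-4210.26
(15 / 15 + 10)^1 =11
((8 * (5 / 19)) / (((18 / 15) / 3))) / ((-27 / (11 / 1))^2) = 0.87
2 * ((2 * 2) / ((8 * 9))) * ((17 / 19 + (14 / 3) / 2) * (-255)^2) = 1329400 / 57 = 23322.81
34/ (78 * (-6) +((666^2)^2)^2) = 17/ 19353692553109714309014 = 0.00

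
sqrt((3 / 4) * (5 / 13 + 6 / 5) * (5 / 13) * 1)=sqrt(309) / 26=0.68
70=70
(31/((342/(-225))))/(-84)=775/3192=0.24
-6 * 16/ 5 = -96/ 5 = -19.20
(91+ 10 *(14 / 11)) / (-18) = -1141 / 198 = -5.76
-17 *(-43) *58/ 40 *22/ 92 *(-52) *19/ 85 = -3388099/ 1150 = -2946.17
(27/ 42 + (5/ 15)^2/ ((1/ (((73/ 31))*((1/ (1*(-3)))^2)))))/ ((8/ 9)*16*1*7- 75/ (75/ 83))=23621/ 581994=0.04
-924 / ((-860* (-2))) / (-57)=77 / 8170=0.01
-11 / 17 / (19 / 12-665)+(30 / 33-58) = -84990184 / 1488707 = -57.09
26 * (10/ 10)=26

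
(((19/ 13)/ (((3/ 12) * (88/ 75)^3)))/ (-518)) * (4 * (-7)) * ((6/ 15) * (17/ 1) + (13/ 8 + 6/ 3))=668503125/ 327788032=2.04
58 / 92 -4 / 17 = 309 / 782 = 0.40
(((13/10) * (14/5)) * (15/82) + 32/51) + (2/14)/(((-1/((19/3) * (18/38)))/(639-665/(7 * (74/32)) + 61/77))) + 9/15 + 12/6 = -105376777753/417008130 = -252.70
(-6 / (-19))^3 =216 / 6859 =0.03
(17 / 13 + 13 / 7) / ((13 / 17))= 4896 / 1183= 4.14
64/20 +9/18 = 37/10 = 3.70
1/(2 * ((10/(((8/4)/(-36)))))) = -1/360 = -0.00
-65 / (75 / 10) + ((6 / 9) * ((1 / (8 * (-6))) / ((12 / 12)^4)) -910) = -66145 / 72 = -918.68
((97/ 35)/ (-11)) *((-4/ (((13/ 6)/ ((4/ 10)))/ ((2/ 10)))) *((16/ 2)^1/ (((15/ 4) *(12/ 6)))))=24832/ 625625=0.04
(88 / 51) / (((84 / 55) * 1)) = 1210 / 1071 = 1.13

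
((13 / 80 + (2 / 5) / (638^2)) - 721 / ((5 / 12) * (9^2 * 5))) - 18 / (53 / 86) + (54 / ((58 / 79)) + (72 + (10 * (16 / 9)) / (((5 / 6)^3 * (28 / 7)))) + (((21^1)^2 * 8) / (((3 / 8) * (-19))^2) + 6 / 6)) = 800769978401531 / 4205505340080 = 190.41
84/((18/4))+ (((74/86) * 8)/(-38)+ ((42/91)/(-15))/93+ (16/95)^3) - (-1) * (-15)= 155555850527/44572354125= 3.49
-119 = -119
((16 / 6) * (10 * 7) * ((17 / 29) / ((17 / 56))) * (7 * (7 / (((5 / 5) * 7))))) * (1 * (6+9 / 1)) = 1097600 / 29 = 37848.28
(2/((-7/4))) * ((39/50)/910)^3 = -27/37515625000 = -0.00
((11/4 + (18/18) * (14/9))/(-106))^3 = -3723875/55568042496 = -0.00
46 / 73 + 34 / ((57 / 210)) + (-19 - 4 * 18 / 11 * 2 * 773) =-152758873 / 15257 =-10012.38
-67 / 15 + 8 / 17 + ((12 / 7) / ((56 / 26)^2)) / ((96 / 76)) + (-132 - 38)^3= -13750907805739 / 2798880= -4913003.70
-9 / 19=-0.47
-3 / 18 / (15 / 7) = -0.08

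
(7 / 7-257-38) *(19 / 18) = -931 / 3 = -310.33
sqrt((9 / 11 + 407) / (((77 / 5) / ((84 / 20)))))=sqrt(13458) / 11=10.55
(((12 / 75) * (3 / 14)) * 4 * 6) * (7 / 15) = 48 / 125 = 0.38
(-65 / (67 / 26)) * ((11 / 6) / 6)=-9295 / 1206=-7.71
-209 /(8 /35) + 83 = -6651 /8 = -831.38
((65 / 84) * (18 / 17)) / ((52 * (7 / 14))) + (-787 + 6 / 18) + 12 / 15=-5610863 / 7140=-785.84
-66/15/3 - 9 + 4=-97/15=-6.47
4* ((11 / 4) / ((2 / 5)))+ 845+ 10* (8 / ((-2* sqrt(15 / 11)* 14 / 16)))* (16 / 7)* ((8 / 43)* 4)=1745 / 2-32768* sqrt(165) / 6321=805.91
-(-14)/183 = 14/183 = 0.08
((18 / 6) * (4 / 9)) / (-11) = -4 / 33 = -0.12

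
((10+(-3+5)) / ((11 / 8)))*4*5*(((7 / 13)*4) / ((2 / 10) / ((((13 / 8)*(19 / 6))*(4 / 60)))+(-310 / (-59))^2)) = 888908160 / 66654401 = 13.34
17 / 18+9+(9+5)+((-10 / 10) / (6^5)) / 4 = 744767 / 31104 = 23.94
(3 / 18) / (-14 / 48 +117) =4 / 2801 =0.00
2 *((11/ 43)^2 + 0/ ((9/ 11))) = 242/ 1849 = 0.13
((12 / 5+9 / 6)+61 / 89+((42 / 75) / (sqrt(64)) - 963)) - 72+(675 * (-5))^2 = 101367392433 / 8900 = 11389594.66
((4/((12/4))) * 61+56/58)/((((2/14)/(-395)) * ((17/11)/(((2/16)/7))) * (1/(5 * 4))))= -77775500/1479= -52586.54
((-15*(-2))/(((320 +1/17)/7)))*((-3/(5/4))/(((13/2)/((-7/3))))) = 39984/70733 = 0.57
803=803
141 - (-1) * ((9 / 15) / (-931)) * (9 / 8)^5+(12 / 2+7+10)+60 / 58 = 730027564177 / 4423516160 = 165.03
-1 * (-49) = 49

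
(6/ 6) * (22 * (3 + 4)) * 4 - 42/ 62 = 19075/ 31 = 615.32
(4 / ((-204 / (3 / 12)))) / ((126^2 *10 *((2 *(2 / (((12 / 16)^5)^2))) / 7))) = -243 / 79859548160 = -0.00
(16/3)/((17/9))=48/17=2.82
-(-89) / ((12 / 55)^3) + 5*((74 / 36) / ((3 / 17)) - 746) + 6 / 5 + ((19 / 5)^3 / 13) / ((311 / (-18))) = 4277608443889 / 873288000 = 4898.28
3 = 3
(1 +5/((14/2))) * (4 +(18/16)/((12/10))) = 237/28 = 8.46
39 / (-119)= -39 / 119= -0.33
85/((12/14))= 595/6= 99.17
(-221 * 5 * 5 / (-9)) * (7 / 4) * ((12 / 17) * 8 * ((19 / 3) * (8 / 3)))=2766400 / 27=102459.26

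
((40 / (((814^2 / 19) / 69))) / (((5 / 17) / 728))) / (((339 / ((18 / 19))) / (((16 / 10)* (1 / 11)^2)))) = 81978624 / 11324593885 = 0.01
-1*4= -4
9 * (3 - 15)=-108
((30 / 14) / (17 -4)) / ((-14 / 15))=-225 / 1274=-0.18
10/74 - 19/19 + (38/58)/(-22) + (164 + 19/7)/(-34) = -8143631/1404557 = -5.80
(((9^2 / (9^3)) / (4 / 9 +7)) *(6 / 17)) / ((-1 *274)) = -3 / 156043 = -0.00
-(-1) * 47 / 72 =47 / 72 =0.65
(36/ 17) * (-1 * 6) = -216/ 17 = -12.71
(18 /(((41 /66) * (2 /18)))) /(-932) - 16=-155521 /9553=-16.28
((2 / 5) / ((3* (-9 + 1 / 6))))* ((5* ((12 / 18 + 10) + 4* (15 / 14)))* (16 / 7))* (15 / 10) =-10048 / 2597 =-3.87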